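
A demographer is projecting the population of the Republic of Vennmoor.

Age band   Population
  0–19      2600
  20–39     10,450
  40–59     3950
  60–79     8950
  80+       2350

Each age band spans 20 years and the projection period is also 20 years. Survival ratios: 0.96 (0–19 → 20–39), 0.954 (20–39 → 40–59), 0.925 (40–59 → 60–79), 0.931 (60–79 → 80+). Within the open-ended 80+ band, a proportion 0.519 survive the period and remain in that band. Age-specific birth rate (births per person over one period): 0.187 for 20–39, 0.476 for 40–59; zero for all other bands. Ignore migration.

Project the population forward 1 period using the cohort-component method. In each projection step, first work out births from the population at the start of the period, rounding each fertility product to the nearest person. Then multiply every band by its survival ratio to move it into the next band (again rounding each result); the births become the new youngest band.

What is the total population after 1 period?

29505

[period 1]
Births: 10450 * 0.187 = 1954 ; 3950 * 0.476 = 1880 → total 3834
20–39: 2600 * 0.96 = 2496
40–59: 10450 * 0.954 = 9969
60–79: 3950 * 0.925 = 3654
80+: 8950 * 0.931 + 2350 * 0.519 = 8332 + 1220 = 9552
Population now: 0–19=3834, 20–39=2496, 40–59=9969, 60–79=3654, 80+=9552
Total after period 1: 3834 + 2496 + 9969 + 3654 + 9552 = 29505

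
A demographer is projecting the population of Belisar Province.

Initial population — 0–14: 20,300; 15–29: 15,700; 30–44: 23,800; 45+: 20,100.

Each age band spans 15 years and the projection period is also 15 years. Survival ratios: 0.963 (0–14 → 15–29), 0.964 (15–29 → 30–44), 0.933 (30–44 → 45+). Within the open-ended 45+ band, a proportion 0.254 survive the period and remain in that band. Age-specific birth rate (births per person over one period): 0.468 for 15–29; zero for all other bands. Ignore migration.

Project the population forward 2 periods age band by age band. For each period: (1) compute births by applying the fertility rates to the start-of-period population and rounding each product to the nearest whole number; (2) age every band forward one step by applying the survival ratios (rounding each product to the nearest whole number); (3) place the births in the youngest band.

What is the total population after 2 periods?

After projecting period 1:
Births: 15700 * 0.468 = 7348
15–29: 20300 * 0.963 = 19549
30–44: 15700 * 0.964 = 15135
45+: 23800 * 0.933 + 20100 * 0.254 = 22205 + 5105 = 27310
Population now: 0–14=7348, 15–29=19549, 30–44=15135, 45+=27310
After projecting period 2:
Births: 19549 * 0.468 = 9149
15–29: 7348 * 0.963 = 7076
30–44: 19549 * 0.964 = 18845
45+: 15135 * 0.933 + 27310 * 0.254 = 14121 + 6937 = 21058
Population now: 0–14=9149, 15–29=7076, 30–44=18845, 45+=21058
Total after period 2: 9149 + 7076 + 18845 + 21058 = 56128

56128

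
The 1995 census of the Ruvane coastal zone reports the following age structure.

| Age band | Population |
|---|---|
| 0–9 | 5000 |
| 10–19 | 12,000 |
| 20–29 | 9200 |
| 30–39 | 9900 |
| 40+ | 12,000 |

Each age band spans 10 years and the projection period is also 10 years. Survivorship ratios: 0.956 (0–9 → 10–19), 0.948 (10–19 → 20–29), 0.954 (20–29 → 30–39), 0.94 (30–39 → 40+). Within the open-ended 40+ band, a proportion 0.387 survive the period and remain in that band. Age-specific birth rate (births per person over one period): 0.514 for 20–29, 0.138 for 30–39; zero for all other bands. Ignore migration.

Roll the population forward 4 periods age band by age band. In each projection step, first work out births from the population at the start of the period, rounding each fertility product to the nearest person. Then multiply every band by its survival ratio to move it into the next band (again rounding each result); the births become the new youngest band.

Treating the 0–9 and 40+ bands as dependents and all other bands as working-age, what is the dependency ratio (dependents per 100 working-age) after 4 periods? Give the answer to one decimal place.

Numbering the bands 1..5 from youngest to oldest:
Period 1.
Births: 9200 * 0.514 = 4729 ; 9900 * 0.138 = 1366 ⇒ total 6095
Band 2: 5000 * 0.956 = 4780
Band 3: 12000 * 0.948 = 11376
Band 4: 9200 * 0.954 = 8777
Band 5: 9900 * 0.94 + 12000 * 0.387 = 9306 + 4644 = 13950
→ [6095, 4780, 11376, 8777, 13950]
Period 2.
Births: 11376 * 0.514 = 5847 ; 8777 * 0.138 = 1211 ⇒ total 7058
Band 2: 6095 * 0.956 = 5827
Band 3: 4780 * 0.948 = 4531
Band 4: 11376 * 0.954 = 10853
Band 5: 8777 * 0.94 + 13950 * 0.387 = 8250 + 5399 = 13649
→ [7058, 5827, 4531, 10853, 13649]
Period 3.
Births: 4531 * 0.514 = 2329 ; 10853 * 0.138 = 1498 ⇒ total 3827
Band 2: 7058 * 0.956 = 6747
Band 3: 5827 * 0.948 = 5524
Band 4: 4531 * 0.954 = 4323
Band 5: 10853 * 0.94 + 13649 * 0.387 = 10202 + 5282 = 15484
→ [3827, 6747, 5524, 4323, 15484]
Period 4.
Births: 5524 * 0.514 = 2839 ; 4323 * 0.138 = 597 ⇒ total 3436
Band 2: 3827 * 0.956 = 3659
Band 3: 6747 * 0.948 = 6396
Band 4: 5524 * 0.954 = 5270
Band 5: 4323 * 0.94 + 15484 * 0.387 = 4064 + 5992 = 10056
→ [3436, 3659, 6396, 5270, 10056]
Dependents (band 0–9 + band 40+) = 3436 + 10056 = 13492; working-age = 15325; ratio = 13492/15325 × 100 = 88.0

88.0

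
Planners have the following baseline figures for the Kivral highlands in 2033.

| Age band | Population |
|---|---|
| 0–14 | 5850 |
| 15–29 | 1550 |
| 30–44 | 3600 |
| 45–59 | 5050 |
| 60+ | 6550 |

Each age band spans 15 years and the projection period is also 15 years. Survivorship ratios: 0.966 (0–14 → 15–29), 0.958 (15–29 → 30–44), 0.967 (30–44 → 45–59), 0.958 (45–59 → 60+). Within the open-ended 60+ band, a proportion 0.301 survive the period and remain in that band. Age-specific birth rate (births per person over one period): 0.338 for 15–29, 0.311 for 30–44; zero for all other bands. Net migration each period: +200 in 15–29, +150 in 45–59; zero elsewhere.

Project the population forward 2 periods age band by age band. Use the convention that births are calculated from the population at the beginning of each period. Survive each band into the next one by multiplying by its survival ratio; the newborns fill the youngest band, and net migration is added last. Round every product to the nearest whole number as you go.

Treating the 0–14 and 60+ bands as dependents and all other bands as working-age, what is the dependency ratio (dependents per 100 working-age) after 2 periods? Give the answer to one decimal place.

88.7

Period 1.
Births: 1550 * 0.338 = 524  |  3600 * 0.311 = 1120 — total 1644
15–29: 5850 * 0.966 = 5651
30–44: 1550 * 0.958 = 1485
45–59: 3600 * 0.967 = 3481
60+: 5050 * 0.958 + 6550 * 0.301 = 4838 + 1972 = 6810
Net migration: 15–29 + 200 → 5851; 45–59 + 150 → 3631
Population now: 0–14=1644, 15–29=5851, 30–44=1485, 45–59=3631, 60+=6810
Period 2.
Births: 5851 * 0.338 = 1978  |  1485 * 0.311 = 462 — total 2440
15–29: 1644 * 0.966 = 1588
30–44: 5851 * 0.958 = 5605
45–59: 1485 * 0.967 = 1436
60+: 3631 * 0.958 + 6810 * 0.301 = 3478 + 2050 = 5528
Net migration: 15–29 + 200 → 1788; 45–59 + 150 → 1586
Population now: 0–14=2440, 15–29=1788, 30–44=5605, 45–59=1586, 60+=5528
Dependents (band 0–14 + band 60+) = 2440 + 5528 = 7968; working-age = 8979; ratio = 7968/8979 × 100 = 88.7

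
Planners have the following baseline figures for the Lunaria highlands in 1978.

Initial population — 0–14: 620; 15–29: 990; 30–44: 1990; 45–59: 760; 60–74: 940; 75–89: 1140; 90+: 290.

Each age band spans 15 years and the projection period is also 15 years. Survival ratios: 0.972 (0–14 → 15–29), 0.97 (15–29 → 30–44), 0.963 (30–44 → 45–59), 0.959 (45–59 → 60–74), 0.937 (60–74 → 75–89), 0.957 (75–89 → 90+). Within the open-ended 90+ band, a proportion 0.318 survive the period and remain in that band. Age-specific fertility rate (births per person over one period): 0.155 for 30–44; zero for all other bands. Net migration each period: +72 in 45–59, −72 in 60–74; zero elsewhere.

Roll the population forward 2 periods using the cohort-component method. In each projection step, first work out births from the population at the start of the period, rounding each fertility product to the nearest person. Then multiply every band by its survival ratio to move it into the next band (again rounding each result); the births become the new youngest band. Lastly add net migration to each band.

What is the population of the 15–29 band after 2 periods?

[period 1]
Births: 1990 * 0.155 = 308
15–29: 620 * 0.972 = 603
30–44: 990 * 0.97 = 960
45–59: 1990 * 0.963 = 1916
60–74: 760 * 0.959 = 729
75–89: 940 * 0.937 = 881
90+: 1140 * 0.957 + 290 * 0.318 = 1091 + 92 = 1183
Net migration: 45–59 + 72 → 1988; 60–74 − 72 → 657
Giving 308 / 603 / 960 / 1988 / 657 / 881 / 1183.
[period 2]
Births: 960 * 0.155 = 149
15–29: 308 * 0.972 = 299
30–44: 603 * 0.97 = 585
45–59: 960 * 0.963 = 924
60–74: 1988 * 0.959 = 1906
75–89: 657 * 0.937 = 616
90+: 881 * 0.957 + 1183 * 0.318 = 843 + 376 = 1219
Net migration: 45–59 + 72 → 996; 60–74 − 72 → 1834
Giving 149 / 299 / 585 / 996 / 1834 / 616 / 1219.

299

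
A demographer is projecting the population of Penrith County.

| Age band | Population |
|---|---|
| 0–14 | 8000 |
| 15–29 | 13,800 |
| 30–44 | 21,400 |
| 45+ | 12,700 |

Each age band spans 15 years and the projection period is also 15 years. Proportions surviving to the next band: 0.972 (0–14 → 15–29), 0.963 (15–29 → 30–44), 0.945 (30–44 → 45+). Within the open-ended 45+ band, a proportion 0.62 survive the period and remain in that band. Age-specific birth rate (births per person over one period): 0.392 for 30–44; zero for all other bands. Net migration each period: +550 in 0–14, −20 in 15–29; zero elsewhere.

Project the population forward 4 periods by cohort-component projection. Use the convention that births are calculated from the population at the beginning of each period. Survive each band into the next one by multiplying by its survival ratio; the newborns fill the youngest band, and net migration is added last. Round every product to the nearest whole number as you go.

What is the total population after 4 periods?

36343

Call the bands 1 to 4, youngest first.
Period 1.
Births: 21400 * 0.392 = 8389
Band 2: 8000 * 0.972 = 7776
Band 3: 13800 * 0.963 = 13289
Band 4: 21400 * 0.945 + 12700 * 0.62 = 20223 + 7874 = 28097
Net migration: Band 1 + 550 → 8939; Band 2 − 20 → 7756
→ [8939, 7756, 13289, 28097]
Period 2.
Births: 13289 * 0.392 = 5209
Band 2: 8939 * 0.972 = 8689
Band 3: 7756 * 0.963 = 7469
Band 4: 13289 * 0.945 + 28097 * 0.62 = 12558 + 17420 = 29978
Net migration: Band 1 + 550 → 5759; Band 2 − 20 → 8669
→ [5759, 8669, 7469, 29978]
Period 3.
Births: 7469 * 0.392 = 2928
Band 2: 5759 * 0.972 = 5598
Band 3: 8669 * 0.963 = 8348
Band 4: 7469 * 0.945 + 29978 * 0.62 = 7058 + 18586 = 25644
Net migration: Band 1 + 550 → 3478; Band 2 − 20 → 5578
→ [3478, 5578, 8348, 25644]
Period 4.
Births: 8348 * 0.392 = 3272
Band 2: 3478 * 0.972 = 3381
Band 3: 5578 * 0.963 = 5372
Band 4: 8348 * 0.945 + 25644 * 0.62 = 7889 + 15899 = 23788
Net migration: Band 1 + 550 → 3822; Band 2 − 20 → 3361
→ [3822, 3361, 5372, 23788]
Total after period 4: 3822 + 3361 + 5372 + 23788 = 36343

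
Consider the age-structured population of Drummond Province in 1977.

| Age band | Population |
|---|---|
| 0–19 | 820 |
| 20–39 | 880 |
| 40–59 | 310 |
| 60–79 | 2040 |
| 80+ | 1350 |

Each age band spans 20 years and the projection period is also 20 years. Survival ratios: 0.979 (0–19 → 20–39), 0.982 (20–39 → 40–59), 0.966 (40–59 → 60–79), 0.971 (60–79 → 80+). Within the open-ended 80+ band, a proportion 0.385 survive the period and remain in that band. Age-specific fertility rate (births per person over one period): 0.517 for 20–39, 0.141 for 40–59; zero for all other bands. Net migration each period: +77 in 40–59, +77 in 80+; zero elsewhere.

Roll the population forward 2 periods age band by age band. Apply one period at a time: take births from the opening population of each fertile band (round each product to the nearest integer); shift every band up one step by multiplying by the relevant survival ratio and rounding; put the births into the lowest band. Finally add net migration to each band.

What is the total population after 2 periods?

4172

Let band 1 be 0–19 through band 5 = 80+.
Period 1:
Births: 880 × 0.517 = 455 ; 310 × 0.141 = 44 → total 499
Band 2: 820 × 0.979 = 803
Band 3: 880 × 0.982 = 864
Band 4: 310 × 0.966 = 299
Band 5: 2040 × 0.971 + 1350 × 0.385 = 1981 + 520 = 2501
Net migration: Band 3 + 77 → 941; Band 5 + 77 → 2578
→ [499, 803, 941, 299, 2578]
Period 2:
Births: 803 × 0.517 = 415 ; 941 × 0.141 = 133 → total 548
Band 2: 499 × 0.979 = 489
Band 3: 803 × 0.982 = 789
Band 4: 941 × 0.966 = 909
Band 5: 299 × 0.971 + 2578 × 0.385 = 290 + 993 = 1283
Net migration: Band 3 + 77 → 866; Band 5 + 77 → 1360
→ [548, 489, 866, 909, 1360]
Total after period 2: 548 + 489 + 866 + 909 + 1360 = 4172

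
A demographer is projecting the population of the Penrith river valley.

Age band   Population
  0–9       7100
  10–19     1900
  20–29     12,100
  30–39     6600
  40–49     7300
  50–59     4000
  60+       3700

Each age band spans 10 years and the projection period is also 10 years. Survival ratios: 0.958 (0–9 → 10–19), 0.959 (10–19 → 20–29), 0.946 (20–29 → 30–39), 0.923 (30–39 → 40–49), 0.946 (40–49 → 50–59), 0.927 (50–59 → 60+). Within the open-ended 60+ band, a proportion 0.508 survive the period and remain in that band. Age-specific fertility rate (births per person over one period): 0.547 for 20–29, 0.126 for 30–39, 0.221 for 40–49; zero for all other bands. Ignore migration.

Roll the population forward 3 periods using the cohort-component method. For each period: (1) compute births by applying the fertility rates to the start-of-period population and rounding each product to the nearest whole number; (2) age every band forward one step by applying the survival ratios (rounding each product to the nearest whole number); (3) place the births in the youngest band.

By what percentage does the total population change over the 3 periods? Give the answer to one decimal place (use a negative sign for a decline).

Numbering the groups 1..7 from youngest to oldest:
After projecting period 1:
Births: 12100 × 0.547 = 6619  |  6600 × 0.126 = 832  |  7300 × 0.221 = 1613 → total 9064
Group 2: 7100 × 0.958 = 6802
Group 3: 1900 × 0.959 = 1822
Group 4: 12100 × 0.946 = 11447
Group 5: 6600 × 0.923 = 6092
Group 6: 7300 × 0.946 = 6906
Group 7: 4000 × 0.927 + 3700 × 0.508 = 3708 + 1880 = 5588
Population now: 0–9=9064, 10–19=6802, 20–29=1822, 30–39=11447, 40–49=6092, 50–59=6906, 60+=5588
After projecting period 2:
Births: 1822 × 0.547 = 997  |  11447 × 0.126 = 1442  |  6092 × 0.221 = 1346 → total 3785
Group 2: 9064 × 0.958 = 8683
Group 3: 6802 × 0.959 = 6523
Group 4: 1822 × 0.946 = 1724
Group 5: 11447 × 0.923 = 10566
Group 6: 6092 × 0.946 = 5763
Group 7: 6906 × 0.927 + 5588 × 0.508 = 6402 + 2839 = 9241
Population now: 0–9=3785, 10–19=8683, 20–29=6523, 30–39=1724, 40–49=10566, 50–59=5763, 60+=9241
After projecting period 3:
Births: 6523 × 0.547 = 3568  |  1724 × 0.126 = 217  |  10566 × 0.221 = 2335 → total 6120
Group 2: 3785 × 0.958 = 3626
Group 3: 8683 × 0.959 = 8327
Group 4: 6523 × 0.946 = 6171
Group 5: 1724 × 0.923 = 1591
Group 6: 10566 × 0.946 = 9995
Group 7: 5763 × 0.927 + 9241 × 0.508 = 5342 + 4694 = 10036
Population now: 0–9=6120, 10–19=3626, 20–29=8327, 30–39=6171, 40–49=1591, 50–59=9995, 60+=10036
Total: 42700 → 45866; change = 3166; percentage change = 7.4%

7.4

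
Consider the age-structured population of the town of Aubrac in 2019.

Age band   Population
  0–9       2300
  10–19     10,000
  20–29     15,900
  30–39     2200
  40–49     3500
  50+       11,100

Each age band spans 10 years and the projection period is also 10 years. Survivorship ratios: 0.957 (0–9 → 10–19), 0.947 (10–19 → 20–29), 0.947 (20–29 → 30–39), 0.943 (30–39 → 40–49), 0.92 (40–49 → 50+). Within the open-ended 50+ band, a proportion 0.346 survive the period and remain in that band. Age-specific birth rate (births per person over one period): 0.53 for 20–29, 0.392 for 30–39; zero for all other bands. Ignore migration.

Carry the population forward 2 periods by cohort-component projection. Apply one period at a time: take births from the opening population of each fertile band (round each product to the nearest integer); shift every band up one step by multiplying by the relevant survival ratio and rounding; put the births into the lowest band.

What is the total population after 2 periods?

49414

Numbering the bands 1..6 from youngest to oldest:
[period 1]
Births: 15900 × 0.53 = 8427 ; 2200 × 0.392 = 862 → 9289
Band 2: 2300 × 0.957 = 2201
Band 3: 10000 × 0.947 = 9470
Band 4: 15900 × 0.947 = 15057
Band 5: 2200 × 0.943 = 2075
Band 6: 3500 × 0.92 + 11100 × 0.346 = 3220 + 3841 = 7061
→ [9289, 2201, 9470, 15057, 2075, 7061]
[period 2]
Births: 9470 × 0.53 = 5019 ; 15057 × 0.392 = 5902 → 10921
Band 2: 9289 × 0.957 = 8890
Band 3: 2201 × 0.947 = 2084
Band 4: 9470 × 0.947 = 8968
Band 5: 15057 × 0.943 = 14199
Band 6: 2075 × 0.92 + 7061 × 0.346 = 1909 + 2443 = 4352
→ [10921, 8890, 2084, 8968, 14199, 4352]
Total after period 2: 10921 + 8890 + 2084 + 8968 + 14199 + 4352 = 49414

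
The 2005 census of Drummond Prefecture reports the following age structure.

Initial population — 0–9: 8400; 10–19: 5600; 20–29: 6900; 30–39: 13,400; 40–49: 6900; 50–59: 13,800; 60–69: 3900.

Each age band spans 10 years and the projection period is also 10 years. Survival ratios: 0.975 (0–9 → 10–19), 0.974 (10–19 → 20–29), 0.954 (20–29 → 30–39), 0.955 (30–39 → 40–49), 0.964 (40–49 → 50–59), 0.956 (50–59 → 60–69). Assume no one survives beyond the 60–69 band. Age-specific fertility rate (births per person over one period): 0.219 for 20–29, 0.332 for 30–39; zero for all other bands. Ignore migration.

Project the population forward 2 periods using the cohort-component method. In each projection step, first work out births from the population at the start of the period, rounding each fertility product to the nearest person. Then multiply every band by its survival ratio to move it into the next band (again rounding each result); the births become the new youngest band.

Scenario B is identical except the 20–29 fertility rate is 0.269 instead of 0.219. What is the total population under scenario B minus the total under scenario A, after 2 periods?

609

Call the groups 1 to 7, youngest first.
[period 1]
Births: 6900 × 0.219 = 1511  |  13400 × 0.332 = 4449 ⇒ total 5960
Group 2: 8400 × 0.975 = 8190
Group 3: 5600 × 0.974 = 5454
Group 4: 6900 × 0.954 = 6583
Group 5: 13400 × 0.955 = 12797
Group 6: 6900 × 0.964 = 6652
Group 7: 13800 × 0.956 = 13193
Giving 5960 / 8190 / 5454 / 6583 / 12797 / 6652 / 13193.
[period 2]
Births: 5454 × 0.219 = 1194  |  6583 × 0.332 = 2186 ⇒ total 3380
Group 2: 5960 × 0.975 = 5811
Group 3: 8190 × 0.974 = 7977
Group 4: 5454 × 0.954 = 5203
Group 5: 6583 × 0.955 = 6287
Group 6: 12797 × 0.964 = 12336
Group 7: 6652 × 0.956 = 6359
Giving 3380 / 5811 / 7977 / 5203 / 6287 / 12336 / 6359.
Scenario A total after 2 periods: 47353
Scenario B projection —
[period 1]
Births: 6900 × 0.269 = 1856  |  13400 × 0.332 = 4449 ⇒ total 6305
Group 2: 8400 × 0.975 = 8190
Group 3: 5600 × 0.974 = 5454
Group 4: 6900 × 0.954 = 6583
Group 5: 13400 × 0.955 = 12797
Group 6: 6900 × 0.964 = 6652
Group 7: 13800 × 0.956 = 13193
Giving 6305 / 8190 / 5454 / 6583 / 12797 / 6652 / 13193.
[period 2]
Births: 5454 × 0.269 = 1467  |  6583 × 0.332 = 2186 ⇒ total 3653
Group 2: 6305 × 0.975 = 6147
Group 3: 8190 × 0.974 = 7977
Group 4: 5454 × 0.954 = 5203
Group 5: 6583 × 0.955 = 6287
Group 6: 12797 × 0.964 = 12336
Group 7: 6652 × 0.956 = 6359
Giving 3653 / 6147 / 7977 / 5203 / 6287 / 12336 / 6359.
Scenario B total after 2 periods: 47962
Difference B − A = 47962 − 47353 = 609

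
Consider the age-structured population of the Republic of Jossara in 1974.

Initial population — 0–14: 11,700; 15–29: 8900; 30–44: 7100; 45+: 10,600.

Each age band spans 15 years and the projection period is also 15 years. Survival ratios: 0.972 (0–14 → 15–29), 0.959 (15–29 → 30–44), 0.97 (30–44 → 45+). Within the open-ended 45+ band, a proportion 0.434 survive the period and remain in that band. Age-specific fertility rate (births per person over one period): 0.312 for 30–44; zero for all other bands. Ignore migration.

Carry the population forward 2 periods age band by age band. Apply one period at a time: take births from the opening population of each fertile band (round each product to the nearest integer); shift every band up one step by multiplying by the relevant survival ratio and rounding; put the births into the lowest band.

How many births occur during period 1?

2215

[period 1]
Births: 7100 * 0.312 = 2215
15–29: 11700 * 0.972 = 11372
30–44: 8900 * 0.959 = 8535
45+: 7100 * 0.97 + 10600 * 0.434 = 6887 + 4600 = 11487
End of period: [2215, 11372, 8535, 11487]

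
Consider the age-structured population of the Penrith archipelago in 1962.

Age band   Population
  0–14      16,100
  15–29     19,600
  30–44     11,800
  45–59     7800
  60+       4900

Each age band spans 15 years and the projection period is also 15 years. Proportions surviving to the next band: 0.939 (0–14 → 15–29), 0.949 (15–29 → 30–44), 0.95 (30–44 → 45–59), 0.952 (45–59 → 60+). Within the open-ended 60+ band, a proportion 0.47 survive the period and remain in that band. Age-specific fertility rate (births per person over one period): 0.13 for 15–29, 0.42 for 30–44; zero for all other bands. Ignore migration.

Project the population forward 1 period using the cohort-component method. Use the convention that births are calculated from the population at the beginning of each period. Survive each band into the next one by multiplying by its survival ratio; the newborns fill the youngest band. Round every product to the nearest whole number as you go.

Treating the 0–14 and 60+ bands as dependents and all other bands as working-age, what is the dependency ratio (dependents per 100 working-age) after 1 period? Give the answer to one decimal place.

38.4

Numbering the bands 1..5 from youngest to oldest:
Period 1.
Births: 19600 * 0.13 = 2548 ; 11800 * 0.42 = 4956 — total 7504
Band 2: 16100 * 0.939 = 15118
Band 3: 19600 * 0.949 = 18600
Band 4: 11800 * 0.95 = 11210
Band 5: 7800 * 0.952 + 4900 * 0.47 = 7426 + 2303 = 9729
Giving 7504 / 15118 / 18600 / 11210 / 9729.
Dependents (band 0–14 + band 60+) = 7504 + 9729 = 17233; working-age = 44928; ratio = 17233/44928 × 100 = 38.4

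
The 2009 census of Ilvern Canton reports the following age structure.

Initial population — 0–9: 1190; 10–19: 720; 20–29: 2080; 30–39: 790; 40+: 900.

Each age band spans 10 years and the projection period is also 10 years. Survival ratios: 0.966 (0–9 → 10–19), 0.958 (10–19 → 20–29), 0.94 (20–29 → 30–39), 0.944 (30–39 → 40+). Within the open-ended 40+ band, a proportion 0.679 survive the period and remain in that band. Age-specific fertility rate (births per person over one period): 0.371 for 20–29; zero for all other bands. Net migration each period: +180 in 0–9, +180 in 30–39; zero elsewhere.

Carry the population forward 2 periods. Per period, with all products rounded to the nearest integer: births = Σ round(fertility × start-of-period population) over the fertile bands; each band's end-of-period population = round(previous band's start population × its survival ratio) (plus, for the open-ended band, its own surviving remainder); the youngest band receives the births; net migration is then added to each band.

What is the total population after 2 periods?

Call the groups 1 to 5, youngest first.
After projecting period 1:
Births: 2080 × 0.371 = 772
Group 2: 1190 × 0.966 = 1150
Group 3: 720 × 0.958 = 690
Group 4: 2080 × 0.94 = 1955
Group 5: 790 × 0.944 + 900 × 0.679 = 746 + 611 = 1357
Net migration: Group 1 + 180 → 952; Group 4 + 180 → 2135
→ [952, 1150, 690, 2135, 1357]
After projecting period 2:
Births: 690 × 0.371 = 256
Group 2: 952 × 0.966 = 920
Group 3: 1150 × 0.958 = 1102
Group 4: 690 × 0.94 = 649
Group 5: 2135 × 0.944 + 1357 × 0.679 = 2015 + 921 = 2936
Net migration: Group 1 + 180 → 436; Group 4 + 180 → 829
→ [436, 920, 1102, 829, 2936]
Total after period 2: 436 + 920 + 1102 + 829 + 2936 = 6223

6223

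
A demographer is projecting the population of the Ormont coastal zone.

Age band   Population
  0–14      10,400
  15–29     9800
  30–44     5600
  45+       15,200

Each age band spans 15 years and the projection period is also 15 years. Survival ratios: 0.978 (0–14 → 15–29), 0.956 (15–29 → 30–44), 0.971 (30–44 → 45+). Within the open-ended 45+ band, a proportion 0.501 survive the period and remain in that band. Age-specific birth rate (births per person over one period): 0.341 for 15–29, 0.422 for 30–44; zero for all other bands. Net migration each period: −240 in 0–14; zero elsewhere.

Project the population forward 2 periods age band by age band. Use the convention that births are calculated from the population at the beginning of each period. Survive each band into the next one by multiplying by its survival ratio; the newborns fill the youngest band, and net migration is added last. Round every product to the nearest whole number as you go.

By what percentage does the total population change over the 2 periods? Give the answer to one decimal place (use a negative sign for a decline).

Numbering the bands 1..4 from youngest to oldest:
Period 1.
Births: 9800 * 0.341 = 3342, 5600 * 0.422 = 2363 → 5705
Band 2: 10400 * 0.978 = 10171
Band 3: 9800 * 0.956 = 9369
Band 4: 5600 * 0.971 + 15200 * 0.501 = 5438 + 7615 = 13053
Net migration: Band 1 − 240 → 5465
End of period: [5465, 10171, 9369, 13053]
Period 2.
Births: 10171 * 0.341 = 3468, 9369 * 0.422 = 3954 → 7422
Band 2: 5465 * 0.978 = 5345
Band 3: 10171 * 0.956 = 9723
Band 4: 9369 * 0.971 + 13053 * 0.501 = 9097 + 6540 = 15637
Net migration: Band 1 − 240 → 7182
End of period: [7182, 5345, 9723, 15637]
Total: 41000 → 37887; change = -3113; percentage change = -7.6%

-7.6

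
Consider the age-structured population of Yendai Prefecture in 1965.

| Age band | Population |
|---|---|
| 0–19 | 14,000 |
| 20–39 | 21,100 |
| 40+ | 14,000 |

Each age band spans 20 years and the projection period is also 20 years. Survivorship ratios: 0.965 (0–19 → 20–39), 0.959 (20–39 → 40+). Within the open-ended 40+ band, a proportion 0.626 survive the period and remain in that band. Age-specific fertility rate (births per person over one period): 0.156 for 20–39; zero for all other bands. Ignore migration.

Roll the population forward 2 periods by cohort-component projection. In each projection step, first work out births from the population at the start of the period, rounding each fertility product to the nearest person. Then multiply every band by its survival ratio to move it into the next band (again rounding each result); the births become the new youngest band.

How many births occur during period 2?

After projecting period 1:
Births: 21100 * 0.156 = 3292
20–39: 14000 * 0.965 = 13510
40+: 21100 * 0.959 + 14000 * 0.626 = 20235 + 8764 = 28999
End of period: [3292, 13510, 28999]
After projecting period 2:
Births: 13510 * 0.156 = 2108
20–39: 3292 * 0.965 = 3177
40+: 13510 * 0.959 + 28999 * 0.626 = 12956 + 18153 = 31109
End of period: [2108, 3177, 31109]

2108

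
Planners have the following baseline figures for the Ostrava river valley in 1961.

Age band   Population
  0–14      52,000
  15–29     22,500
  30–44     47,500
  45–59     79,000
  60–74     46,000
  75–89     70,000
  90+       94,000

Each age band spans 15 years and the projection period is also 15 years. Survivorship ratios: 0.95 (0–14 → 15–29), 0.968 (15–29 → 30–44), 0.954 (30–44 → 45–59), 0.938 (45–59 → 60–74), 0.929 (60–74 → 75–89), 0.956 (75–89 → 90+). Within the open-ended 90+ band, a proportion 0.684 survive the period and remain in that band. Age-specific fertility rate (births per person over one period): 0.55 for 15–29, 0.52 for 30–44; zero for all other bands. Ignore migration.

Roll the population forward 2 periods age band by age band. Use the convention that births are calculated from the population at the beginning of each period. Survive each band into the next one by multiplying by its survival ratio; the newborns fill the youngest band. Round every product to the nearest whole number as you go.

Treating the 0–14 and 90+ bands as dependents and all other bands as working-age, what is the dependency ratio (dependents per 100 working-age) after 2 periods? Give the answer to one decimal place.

Period 1.
Births: 22500 × 0.55 = 12375  |  47500 × 0.52 = 24700 → total 37075
15–29: 52000 × 0.95 = 49400
30–44: 22500 × 0.968 = 21780
45–59: 47500 × 0.954 = 45315
60–74: 79000 × 0.938 = 74102
75–89: 46000 × 0.929 = 42734
90+: 70000 × 0.956 + 94000 × 0.684 = 66920 + 64296 = 131216
Giving 37075 / 49400 / 21780 / 45315 / 74102 / 42734 / 131216.
Period 2.
Births: 49400 × 0.55 = 27170  |  21780 × 0.52 = 11326 → total 38496
15–29: 37075 × 0.95 = 35221
30–44: 49400 × 0.968 = 47819
45–59: 21780 × 0.954 = 20778
60–74: 45315 × 0.938 = 42505
75–89: 74102 × 0.929 = 68841
90+: 42734 × 0.956 + 131216 × 0.684 = 40854 + 89752 = 130606
Giving 38496 / 35221 / 47819 / 20778 / 42505 / 68841 / 130606.
Dependents (band 0–14 + band 90+) = 38496 + 130606 = 169102; working-age = 215164; ratio = 169102/215164 × 100 = 78.6

78.6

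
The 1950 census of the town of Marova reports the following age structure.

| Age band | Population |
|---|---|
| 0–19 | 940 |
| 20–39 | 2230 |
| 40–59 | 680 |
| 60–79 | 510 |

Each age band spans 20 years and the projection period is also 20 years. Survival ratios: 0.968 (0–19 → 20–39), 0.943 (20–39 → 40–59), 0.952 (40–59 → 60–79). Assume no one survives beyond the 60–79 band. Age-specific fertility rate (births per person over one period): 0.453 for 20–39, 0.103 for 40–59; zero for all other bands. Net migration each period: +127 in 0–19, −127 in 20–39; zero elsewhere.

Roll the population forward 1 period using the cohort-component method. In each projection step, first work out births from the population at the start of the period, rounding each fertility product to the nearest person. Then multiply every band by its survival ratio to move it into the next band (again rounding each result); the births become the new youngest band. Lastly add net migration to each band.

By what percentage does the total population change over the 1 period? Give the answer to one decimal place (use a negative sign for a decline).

8.7

Let band 1 be 0–19 through band 4 = 60–79.
— Period 1 —
Births: 2230 * 0.453 = 1010 ; 680 * 0.103 = 70 — total 1080
Band 2: 940 * 0.968 = 910
Band 3: 2230 * 0.943 = 2103
Band 4: 680 * 0.952 = 647
Net migration: Band 1 + 127 → 1207; Band 2 − 127 → 783
Giving 1207 / 783 / 2103 / 647.
Total: 4360 → 4740; change = 380; percentage change = 8.7%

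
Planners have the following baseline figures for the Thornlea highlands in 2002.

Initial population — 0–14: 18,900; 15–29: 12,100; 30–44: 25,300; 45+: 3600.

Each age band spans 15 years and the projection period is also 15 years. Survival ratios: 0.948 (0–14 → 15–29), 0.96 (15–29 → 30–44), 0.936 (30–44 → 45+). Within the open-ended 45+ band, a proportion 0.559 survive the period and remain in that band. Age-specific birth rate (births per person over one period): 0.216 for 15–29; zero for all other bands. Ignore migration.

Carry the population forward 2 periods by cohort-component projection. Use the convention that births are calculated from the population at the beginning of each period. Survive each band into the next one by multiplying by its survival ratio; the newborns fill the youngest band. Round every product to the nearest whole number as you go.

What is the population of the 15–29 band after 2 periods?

2478

[period 1]
Births: 12100 × 0.216 = 2614
15–29: 18900 × 0.948 = 17917
30–44: 12100 × 0.96 = 11616
45+: 25300 × 0.936 + 3600 × 0.559 = 23681 + 2012 = 25693
End of period: [2614, 17917, 11616, 25693]
[period 2]
Births: 17917 × 0.216 = 3870
15–29: 2614 × 0.948 = 2478
30–44: 17917 × 0.96 = 17200
45+: 11616 × 0.936 + 25693 × 0.559 = 10873 + 14362 = 25235
End of period: [3870, 2478, 17200, 25235]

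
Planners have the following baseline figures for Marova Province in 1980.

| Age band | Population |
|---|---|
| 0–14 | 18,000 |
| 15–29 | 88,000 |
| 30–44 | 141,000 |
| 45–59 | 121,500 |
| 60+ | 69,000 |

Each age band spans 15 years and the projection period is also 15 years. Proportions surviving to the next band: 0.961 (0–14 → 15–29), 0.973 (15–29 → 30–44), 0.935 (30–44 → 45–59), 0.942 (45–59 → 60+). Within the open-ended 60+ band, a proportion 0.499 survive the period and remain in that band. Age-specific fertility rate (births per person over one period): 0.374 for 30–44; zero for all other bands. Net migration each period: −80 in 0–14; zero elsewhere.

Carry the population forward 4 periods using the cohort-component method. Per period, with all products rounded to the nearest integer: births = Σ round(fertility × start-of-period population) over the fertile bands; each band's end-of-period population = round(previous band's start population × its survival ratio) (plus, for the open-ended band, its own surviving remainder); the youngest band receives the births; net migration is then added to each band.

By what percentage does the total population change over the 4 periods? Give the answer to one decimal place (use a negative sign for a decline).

Numbering the groups 1..5 from youngest to oldest:
— Period 1 —
Births: 141000 * 0.374 = 52734
Group 2: 18000 * 0.961 = 17298
Group 3: 88000 * 0.973 = 85624
Group 4: 141000 * 0.935 = 131835
Group 5: 121500 * 0.942 + 69000 * 0.499 = 114453 + 34431 = 148884
Net migration: Group 1 − 80 → 52654
→ [52654, 17298, 85624, 131835, 148884]
— Period 2 —
Births: 85624 * 0.374 = 32023
Group 2: 52654 * 0.961 = 50600
Group 3: 17298 * 0.973 = 16831
Group 4: 85624 * 0.935 = 80058
Group 5: 131835 * 0.942 + 148884 * 0.499 = 124189 + 74293 = 198482
Net migration: Group 1 − 80 → 31943
→ [31943, 50600, 16831, 80058, 198482]
— Period 3 —
Births: 16831 * 0.374 = 6295
Group 2: 31943 * 0.961 = 30697
Group 3: 50600 * 0.973 = 49234
Group 4: 16831 * 0.935 = 15737
Group 5: 80058 * 0.942 + 198482 * 0.499 = 75415 + 99043 = 174458
Net migration: Group 1 − 80 → 6215
→ [6215, 30697, 49234, 15737, 174458]
— Period 4 —
Births: 49234 * 0.374 = 18414
Group 2: 6215 * 0.961 = 5973
Group 3: 30697 * 0.973 = 29868
Group 4: 49234 * 0.935 = 46034
Group 5: 15737 * 0.942 + 174458 * 0.499 = 14824 + 87055 = 101879
Net migration: Group 1 − 80 → 18334
→ [18334, 5973, 29868, 46034, 101879]
Total: 437500 → 202088; change = -235412; percentage change = -53.8%

-53.8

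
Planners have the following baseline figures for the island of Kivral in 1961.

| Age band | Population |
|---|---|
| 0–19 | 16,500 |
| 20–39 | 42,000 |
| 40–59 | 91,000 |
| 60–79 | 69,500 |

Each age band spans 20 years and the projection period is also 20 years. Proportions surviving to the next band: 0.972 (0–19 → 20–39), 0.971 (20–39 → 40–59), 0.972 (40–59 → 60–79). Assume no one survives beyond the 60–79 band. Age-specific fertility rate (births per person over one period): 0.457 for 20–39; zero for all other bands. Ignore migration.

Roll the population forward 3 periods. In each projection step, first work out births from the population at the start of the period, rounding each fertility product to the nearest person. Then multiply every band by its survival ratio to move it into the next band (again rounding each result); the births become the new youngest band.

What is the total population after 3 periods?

48903

[period 1]
Births: 42000 × 0.457 = 19194
20–39: 16500 × 0.972 = 16038
40–59: 42000 × 0.971 = 40782
60–79: 91000 × 0.972 = 88452
Population now: 0–19=19194, 20–39=16038, 40–59=40782, 60–79=88452
[period 2]
Births: 16038 × 0.457 = 7329
20–39: 19194 × 0.972 = 18657
40–59: 16038 × 0.971 = 15573
60–79: 40782 × 0.972 = 39640
Population now: 0–19=7329, 20–39=18657, 40–59=15573, 60–79=39640
[period 3]
Births: 18657 × 0.457 = 8526
20–39: 7329 × 0.972 = 7124
40–59: 18657 × 0.971 = 18116
60–79: 15573 × 0.972 = 15137
Population now: 0–19=8526, 20–39=7124, 40–59=18116, 60–79=15137
Total after period 3: 8526 + 7124 + 18116 + 15137 = 48903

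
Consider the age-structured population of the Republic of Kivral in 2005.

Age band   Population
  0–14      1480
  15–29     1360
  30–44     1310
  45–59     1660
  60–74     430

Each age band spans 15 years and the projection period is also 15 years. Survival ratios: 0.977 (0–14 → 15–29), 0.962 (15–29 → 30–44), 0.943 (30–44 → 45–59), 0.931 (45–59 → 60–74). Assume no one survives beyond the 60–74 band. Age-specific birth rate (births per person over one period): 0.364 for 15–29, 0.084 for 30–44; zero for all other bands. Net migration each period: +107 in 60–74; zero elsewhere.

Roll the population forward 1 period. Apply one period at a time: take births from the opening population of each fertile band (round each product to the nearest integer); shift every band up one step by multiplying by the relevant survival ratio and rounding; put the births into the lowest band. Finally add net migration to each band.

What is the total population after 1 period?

6246

Period 1:
Births: 1360 × 0.364 = 495 ; 1310 × 0.084 = 110 → 605
15–29: 1480 × 0.977 = 1446
30–44: 1360 × 0.962 = 1308
45–59: 1310 × 0.943 = 1235
60–74: 1660 × 0.931 = 1545
Net migration: 60–74 + 107 → 1652
→ [605, 1446, 1308, 1235, 1652]
Total after period 1: 605 + 1446 + 1308 + 1235 + 1652 = 6246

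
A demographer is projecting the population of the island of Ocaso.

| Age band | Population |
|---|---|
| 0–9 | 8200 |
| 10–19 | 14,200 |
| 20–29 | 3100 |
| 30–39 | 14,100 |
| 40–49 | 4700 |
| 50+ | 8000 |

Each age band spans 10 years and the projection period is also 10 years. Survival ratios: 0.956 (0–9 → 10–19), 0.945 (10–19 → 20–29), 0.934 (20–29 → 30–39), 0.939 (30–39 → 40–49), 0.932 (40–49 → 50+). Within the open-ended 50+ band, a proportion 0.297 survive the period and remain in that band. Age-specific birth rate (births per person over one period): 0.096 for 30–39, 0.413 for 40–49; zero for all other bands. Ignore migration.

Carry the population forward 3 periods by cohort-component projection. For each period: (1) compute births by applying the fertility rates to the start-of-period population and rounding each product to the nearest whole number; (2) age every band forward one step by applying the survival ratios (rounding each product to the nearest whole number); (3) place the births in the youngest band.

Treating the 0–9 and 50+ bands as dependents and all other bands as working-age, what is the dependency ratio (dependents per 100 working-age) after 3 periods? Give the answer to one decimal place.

Period 1:
Births: 14100 × 0.096 = 1354  |  4700 × 0.413 = 1941 — total 3295
10–19: 8200 × 0.956 = 7839
20–29: 14200 × 0.945 = 13419
30–39: 3100 × 0.934 = 2895
40–49: 14100 × 0.939 = 13240
50+: 4700 × 0.932 + 8000 × 0.297 = 4380 + 2376 = 6756
Giving 3295 / 7839 / 13419 / 2895 / 13240 / 6756.
Period 2:
Births: 2895 × 0.096 = 278  |  13240 × 0.413 = 5468 — total 5746
10–19: 3295 × 0.956 = 3150
20–29: 7839 × 0.945 = 7408
30–39: 13419 × 0.934 = 12533
40–49: 2895 × 0.939 = 2718
50+: 13240 × 0.932 + 6756 × 0.297 = 12340 + 2007 = 14347
Giving 5746 / 3150 / 7408 / 12533 / 2718 / 14347.
Period 3:
Births: 12533 × 0.096 = 1203  |  2718 × 0.413 = 1123 — total 2326
10–19: 5746 × 0.956 = 5493
20–29: 3150 × 0.945 = 2977
30–39: 7408 × 0.934 = 6919
40–49: 12533 × 0.939 = 11768
50+: 2718 × 0.932 + 14347 × 0.297 = 2533 + 4261 = 6794
Giving 2326 / 5493 / 2977 / 6919 / 11768 / 6794.
Dependents (band 0–9 + band 50+) = 2326 + 6794 = 9120; working-age = 27157; ratio = 9120/27157 × 100 = 33.6

33.6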